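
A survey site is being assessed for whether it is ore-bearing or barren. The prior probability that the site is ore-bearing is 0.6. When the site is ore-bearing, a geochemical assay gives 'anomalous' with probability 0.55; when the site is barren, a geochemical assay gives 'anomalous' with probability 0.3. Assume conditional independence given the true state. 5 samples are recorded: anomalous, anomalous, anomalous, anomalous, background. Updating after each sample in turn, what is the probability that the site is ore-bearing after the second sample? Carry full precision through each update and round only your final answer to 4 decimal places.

0.8345

Each posterior becomes the prior for the next update.
After 'anomalous': P(ore) = 0.55·0.6000 / (0.55·0.6000 + 0.3·0.4000) ≈ 0.7333
After 'anomalous': P(ore) = 0.55·0.7333 / (0.55·0.7333 + 0.3·0.2667) ≈ 0.8345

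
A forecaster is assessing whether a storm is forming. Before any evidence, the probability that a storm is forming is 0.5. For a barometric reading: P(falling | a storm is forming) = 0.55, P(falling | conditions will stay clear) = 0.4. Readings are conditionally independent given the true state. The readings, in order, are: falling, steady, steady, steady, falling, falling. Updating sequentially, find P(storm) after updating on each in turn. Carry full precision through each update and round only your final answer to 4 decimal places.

0.5231

After 'falling': P(storm) = 0.55·0.5000 / (0.55·0.5000 + 0.4·0.5000) ≈ 0.5789
After 'steady': P(storm) = 0.45·0.5789 / (0.45·0.5789 + 0.6·0.4211) ≈ 0.5077
After 'steady': P(storm) = 0.45·0.5077 / (0.45·0.5077 + 0.6·0.4923) ≈ 0.4361
After 'steady': P(storm) = 0.45·0.4361 / (0.45·0.4361 + 0.6·0.5639) ≈ 0.3671
After 'falling': P(storm) = 0.55·0.3671 / (0.55·0.3671 + 0.4·0.6329) ≈ 0.4437
After 'falling': P(storm) = 0.55·0.4437 / (0.55·0.4437 + 0.4·0.5563) ≈ 0.5231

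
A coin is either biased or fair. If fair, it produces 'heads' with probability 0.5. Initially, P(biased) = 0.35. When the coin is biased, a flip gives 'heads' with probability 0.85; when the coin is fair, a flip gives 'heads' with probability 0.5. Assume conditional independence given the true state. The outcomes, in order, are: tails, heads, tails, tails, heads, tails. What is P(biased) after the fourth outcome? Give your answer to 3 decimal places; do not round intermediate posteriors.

After 'tails': P(biased) = 0.15·0.3500 / (0.15·0.3500 + 0.5·0.6500) ≈ 0.1391
After 'heads': P(biased) = 0.85·0.1391 / (0.85·0.1391 + 0.5·0.8609) ≈ 0.2154
After 'tails': P(biased) = 0.15·0.2154 / (0.15·0.2154 + 0.5·0.7846) ≈ 0.0761
After 'tails': P(biased) = 0.15·0.0761 / (0.15·0.0761 + 0.5·0.9239) ≈ 0.0241

0.024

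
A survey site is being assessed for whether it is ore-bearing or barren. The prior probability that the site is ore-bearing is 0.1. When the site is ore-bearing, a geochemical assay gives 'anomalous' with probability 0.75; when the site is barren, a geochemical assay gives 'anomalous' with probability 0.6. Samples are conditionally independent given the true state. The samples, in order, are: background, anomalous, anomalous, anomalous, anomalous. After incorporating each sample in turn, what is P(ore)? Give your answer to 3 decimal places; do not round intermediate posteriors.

After 'background': P(ore) = 0.25·0.1000 / (0.25·0.1000 + 0.4·0.9000) ≈ 0.0649
After 'anomalous': P(ore) = 0.75·0.0649 / (0.75·0.0649 + 0.6·0.9351) ≈ 0.0799
After 'anomalous': P(ore) = 0.75·0.0799 / (0.75·0.0799 + 0.6·0.9201) ≈ 0.0979
After 'anomalous': P(ore) = 0.75·0.0979 / (0.75·0.0979 + 0.6·0.9021) ≈ 0.1194
After 'anomalous': P(ore) = 0.75·0.1194 / (0.75·0.1194 + 0.6·0.8806) ≈ 0.1450

0.145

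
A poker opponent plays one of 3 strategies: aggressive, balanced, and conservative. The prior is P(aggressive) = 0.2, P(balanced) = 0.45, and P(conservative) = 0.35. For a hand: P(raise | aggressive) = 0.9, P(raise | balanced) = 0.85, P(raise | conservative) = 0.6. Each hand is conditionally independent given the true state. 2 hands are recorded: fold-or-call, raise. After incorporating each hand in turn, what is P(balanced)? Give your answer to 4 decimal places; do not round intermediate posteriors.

After 'fold-or-call': normaliser = 0.1·0.2000 + 0.15·0.4500 + 0.4·0.3500; P(aggressive) ≈ 0.0879, P(balanced) ≈ 0.2967, P(conservative) ≈ 0.6154
After 'raise': normaliser = 0.9·0.0879 + 0.85·0.2967 + 0.6·0.6154; P(aggressive) ≈ 0.1129, P(balanced) ≈ 0.3600, P(conservative) ≈ 0.5271

0.3600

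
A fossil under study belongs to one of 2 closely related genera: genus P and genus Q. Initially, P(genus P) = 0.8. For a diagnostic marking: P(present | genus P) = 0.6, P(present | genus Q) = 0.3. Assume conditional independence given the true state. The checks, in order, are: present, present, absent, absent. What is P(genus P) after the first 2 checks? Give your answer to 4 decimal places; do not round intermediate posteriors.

After 'present': P(genus P) = 0.6·0.8000 / (0.6·0.8000 + 0.3·0.2000) ≈ 0.8889
After 'present': P(genus P) = 0.6·0.8889 / (0.6·0.8889 + 0.3·0.1111) ≈ 0.9412

0.9412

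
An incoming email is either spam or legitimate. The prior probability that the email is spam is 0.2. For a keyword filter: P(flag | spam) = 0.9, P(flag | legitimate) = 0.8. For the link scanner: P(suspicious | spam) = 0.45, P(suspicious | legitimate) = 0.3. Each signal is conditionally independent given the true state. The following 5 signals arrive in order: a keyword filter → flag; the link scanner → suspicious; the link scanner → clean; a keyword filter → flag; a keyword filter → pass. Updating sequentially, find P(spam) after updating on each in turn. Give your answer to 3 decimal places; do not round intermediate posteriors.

After a keyword filter='flag': P(spam) = 0.9·0.2000 / (0.9·0.2000 + 0.8·0.8000) ≈ 0.2195
After the link scanner='suspicious': P(spam) = 0.45·0.2195 / (0.45·0.2195 + 0.3·0.7805) ≈ 0.2967
After the link scanner='clean': P(spam) = 0.55·0.2967 / (0.55·0.2967 + 0.7·0.7033) ≈ 0.2490
After a keyword filter='flag': P(spam) = 0.9·0.2490 / (0.9·0.2490 + 0.8·0.7510) ≈ 0.2716
After a keyword filter='pass': P(spam) = 0.1·0.2716 / (0.1·0.2716 + 0.2·0.7284) ≈ 0.1572

0.157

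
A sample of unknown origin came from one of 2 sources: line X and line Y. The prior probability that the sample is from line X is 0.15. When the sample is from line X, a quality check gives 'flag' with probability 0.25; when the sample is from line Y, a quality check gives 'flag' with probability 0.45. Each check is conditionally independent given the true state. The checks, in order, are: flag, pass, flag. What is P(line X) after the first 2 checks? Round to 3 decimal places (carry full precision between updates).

0.118

After 'flag': P(line X) = 0.25·0.1500 / (0.25·0.1500 + 0.45·0.8500) ≈ 0.0893
After 'pass': P(line X) = 0.75·0.0893 / (0.75·0.0893 + 0.55·0.9107) ≈ 0.1179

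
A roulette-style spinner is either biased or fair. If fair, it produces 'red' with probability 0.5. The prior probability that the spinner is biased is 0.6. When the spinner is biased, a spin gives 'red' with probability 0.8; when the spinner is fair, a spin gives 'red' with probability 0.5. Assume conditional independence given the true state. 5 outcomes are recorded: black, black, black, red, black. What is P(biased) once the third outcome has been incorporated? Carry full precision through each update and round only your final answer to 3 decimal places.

0.088

Each posterior becomes the prior for the next update.
After 'black': P(biased) = 0.2·0.6000 / (0.2·0.6000 + 0.5·0.4000) ≈ 0.3750
After 'black': P(biased) = 0.2·0.3750 / (0.2·0.3750 + 0.5·0.6250) ≈ 0.1935
After 'black': P(biased) = 0.2·0.1935 / (0.2·0.1935 + 0.5·0.8065) ≈ 0.0876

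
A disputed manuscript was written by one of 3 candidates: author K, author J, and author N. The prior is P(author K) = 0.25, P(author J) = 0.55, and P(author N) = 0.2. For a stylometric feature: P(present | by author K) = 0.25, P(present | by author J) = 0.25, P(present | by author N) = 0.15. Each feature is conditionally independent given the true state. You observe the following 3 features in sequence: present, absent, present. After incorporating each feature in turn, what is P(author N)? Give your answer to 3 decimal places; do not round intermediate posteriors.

After 'present': normaliser = 0.25·0.2500 + 0.25·0.5500 + 0.15·0.2000; P(author K) ≈ 0.2717, P(author J) ≈ 0.5978, P(author N) ≈ 0.1304
After 'absent': normaliser = 0.75·0.2717 + 0.75·0.5978 + 0.85·0.1304; P(author K) ≈ 0.2671, P(author J) ≈ 0.5876, P(author N) ≈ 0.1453
After 'present': normaliser = 0.25·0.2671 + 0.25·0.5876 + 0.15·0.1453; P(author K) ≈ 0.2836, P(author J) ≈ 0.6239, P(author N) ≈ 0.0926

0.093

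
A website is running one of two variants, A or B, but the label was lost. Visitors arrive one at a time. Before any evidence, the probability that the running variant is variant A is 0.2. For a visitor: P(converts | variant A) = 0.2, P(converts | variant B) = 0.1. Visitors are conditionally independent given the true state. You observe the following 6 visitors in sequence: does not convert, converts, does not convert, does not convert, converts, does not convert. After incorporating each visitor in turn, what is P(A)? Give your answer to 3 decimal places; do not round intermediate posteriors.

Apply Bayes' rule sequentially, carrying P(A) forward.
After 'does not convert': P(A) = 0.8·0.2000 / (0.8·0.2000 + 0.9·0.8000) ≈ 0.1818
After 'converts': P(A) = 0.2·0.1818 / (0.2·0.1818 + 0.1·0.8182) ≈ 0.3077
After 'does not convert': P(A) = 0.8·0.3077 / (0.8·0.3077 + 0.9·0.6923) ≈ 0.2832
After 'does not convert': P(A) = 0.8·0.2832 / (0.8·0.2832 + 0.9·0.7168) ≈ 0.2599
After 'converts': P(A) = 0.2·0.2599 / (0.2·0.2599 + 0.1·0.7401) ≈ 0.4126
After 'does not convert': P(A) = 0.8·0.4126 / (0.8·0.4126 + 0.9·0.5874) ≈ 0.3843

0.384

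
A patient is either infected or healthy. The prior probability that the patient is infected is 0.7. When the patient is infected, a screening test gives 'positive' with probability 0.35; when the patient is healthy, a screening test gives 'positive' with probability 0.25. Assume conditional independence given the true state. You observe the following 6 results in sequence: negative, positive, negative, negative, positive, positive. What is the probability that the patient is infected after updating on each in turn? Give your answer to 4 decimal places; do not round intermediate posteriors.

0.8065

After 'negative': P(infected) = 0.65·0.7000 / (0.65·0.7000 + 0.75·0.3000) ≈ 0.6691
After 'positive': P(infected) = 0.35·0.6691 / (0.35·0.6691 + 0.25·0.3309) ≈ 0.7390
After 'negative': P(infected) = 0.65·0.7390 / (0.65·0.7390 + 0.75·0.2610) ≈ 0.7104
After 'negative': P(infected) = 0.65·0.7104 / (0.65·0.7104 + 0.75·0.2896) ≈ 0.6802
After 'positive': P(infected) = 0.35·0.6802 / (0.35·0.6802 + 0.25·0.3198) ≈ 0.7486
After 'positive': P(infected) = 0.35·0.7486 / (0.35·0.7486 + 0.25·0.2514) ≈ 0.8065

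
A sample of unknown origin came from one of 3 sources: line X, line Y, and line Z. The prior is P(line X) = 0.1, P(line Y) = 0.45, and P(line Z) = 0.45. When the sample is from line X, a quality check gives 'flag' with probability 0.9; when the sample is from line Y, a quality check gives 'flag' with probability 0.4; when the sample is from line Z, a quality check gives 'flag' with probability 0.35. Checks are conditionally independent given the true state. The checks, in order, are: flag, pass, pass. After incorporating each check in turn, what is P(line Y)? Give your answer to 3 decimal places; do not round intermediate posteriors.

After 'flag': normaliser = 0.9·0.1000 + 0.4·0.4500 + 0.35·0.4500; P(line X) ≈ 0.2105, P(line Y) ≈ 0.4211, P(line Z) ≈ 0.3684
After 'pass': normaliser = 0.1·0.2105 + 0.6·0.4211 + 0.65·0.3684; P(line X) ≈ 0.0410, P(line Y) ≈ 0.4923, P(line Z) ≈ 0.4667
After 'pass': normaliser = 0.1·0.0410 + 0.6·0.4923 + 0.65·0.4667; P(line X) ≈ 0.0068, P(line Y) ≈ 0.4900, P(line Z) ≈ 0.5032

0.490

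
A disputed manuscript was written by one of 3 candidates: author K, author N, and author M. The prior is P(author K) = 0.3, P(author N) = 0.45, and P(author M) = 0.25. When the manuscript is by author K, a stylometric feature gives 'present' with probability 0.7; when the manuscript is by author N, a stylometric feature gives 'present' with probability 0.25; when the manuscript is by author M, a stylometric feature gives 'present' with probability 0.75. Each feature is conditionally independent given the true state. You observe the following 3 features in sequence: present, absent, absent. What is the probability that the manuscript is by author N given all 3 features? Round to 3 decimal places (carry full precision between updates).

0.674

Apply Bayes' rule sequentially, carrying P(author N) forward.
After 'present': normaliser = 0.7·0.3000 + 0.25·0.4500 + 0.75·0.2500; P(author K) ≈ 0.4118, P(author N) ≈ 0.2206, P(author M) ≈ 0.3676
After 'absent': normaliser = 0.3·0.4118 + 0.75·0.2206 + 0.25·0.3676; P(author K) ≈ 0.3243, P(author N) ≈ 0.4344, P(author M) ≈ 0.2413
After 'absent': normaliser = 0.3·0.3243 + 0.75·0.4344 + 0.25·0.2413; P(author K) ≈ 0.2013, P(author N) ≈ 0.6739, P(author M) ≈ 0.1248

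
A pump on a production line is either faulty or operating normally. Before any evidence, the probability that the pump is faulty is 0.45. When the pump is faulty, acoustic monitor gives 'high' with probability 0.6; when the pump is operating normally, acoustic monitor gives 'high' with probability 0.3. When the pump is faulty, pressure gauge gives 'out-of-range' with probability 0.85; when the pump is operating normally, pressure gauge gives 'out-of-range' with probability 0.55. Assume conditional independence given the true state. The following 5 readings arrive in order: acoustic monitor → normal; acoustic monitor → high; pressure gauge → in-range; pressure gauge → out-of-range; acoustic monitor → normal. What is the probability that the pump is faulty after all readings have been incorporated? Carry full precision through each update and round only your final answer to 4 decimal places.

Each posterior becomes the prior for the next update.
After acoustic monitor='normal': P(faulty) = 0.4·0.4500 / (0.4·0.4500 + 0.7·0.5500) ≈ 0.3186
After acoustic monitor='high': P(faulty) = 0.6·0.3186 / (0.6·0.3186 + 0.3·0.6814) ≈ 0.4832
After pressure gauge='in-range': P(faulty) = 0.15·0.4832 / (0.15·0.4832 + 0.45·0.5168) ≈ 0.2376
After pressure gauge='out-of-range': P(faulty) = 0.85·0.2376 / (0.85·0.2376 + 0.55·0.7624) ≈ 0.3251
After acoustic monitor='normal': P(faulty) = 0.4·0.3251 / (0.4·0.3251 + 0.7·0.6749) ≈ 0.2158

0.2158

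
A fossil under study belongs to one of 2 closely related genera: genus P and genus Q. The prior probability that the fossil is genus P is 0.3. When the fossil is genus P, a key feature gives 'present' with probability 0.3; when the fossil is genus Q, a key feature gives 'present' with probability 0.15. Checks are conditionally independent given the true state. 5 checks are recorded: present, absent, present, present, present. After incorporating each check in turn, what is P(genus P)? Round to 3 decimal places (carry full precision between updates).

0.850

Each posterior becomes the prior for the next update.
After 'present': P(genus P) = 0.3·0.3000 / (0.3·0.3000 + 0.15·0.7000) ≈ 0.4615
After 'absent': P(genus P) = 0.7·0.4615 / (0.7·0.4615 + 0.85·0.5385) ≈ 0.4138
After 'present': P(genus P) = 0.3·0.4138 / (0.3·0.4138 + 0.15·0.5862) ≈ 0.5854
After 'present': P(genus P) = 0.3·0.5854 / (0.3·0.5854 + 0.15·0.4146) ≈ 0.7385
After 'present': P(genus P) = 0.3·0.7385 / (0.3·0.7385 + 0.15·0.2615) ≈ 0.8496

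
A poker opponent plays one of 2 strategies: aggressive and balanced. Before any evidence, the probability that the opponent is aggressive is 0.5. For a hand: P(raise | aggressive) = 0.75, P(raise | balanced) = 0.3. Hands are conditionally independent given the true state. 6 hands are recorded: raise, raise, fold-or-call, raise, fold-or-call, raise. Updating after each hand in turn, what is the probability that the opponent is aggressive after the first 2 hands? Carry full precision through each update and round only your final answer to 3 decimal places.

0.862

After 'raise': P(aggressive) = 0.75·0.5000 / (0.75·0.5000 + 0.3·0.5000) ≈ 0.7143
After 'raise': P(aggressive) = 0.75·0.7143 / (0.75·0.7143 + 0.3·0.2857) ≈ 0.8621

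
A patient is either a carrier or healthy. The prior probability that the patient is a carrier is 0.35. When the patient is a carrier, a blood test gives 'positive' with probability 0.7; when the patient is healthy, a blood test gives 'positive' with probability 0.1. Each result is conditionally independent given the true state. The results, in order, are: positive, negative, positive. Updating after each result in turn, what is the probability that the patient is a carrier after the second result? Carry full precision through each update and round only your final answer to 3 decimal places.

Apply Bayes' rule sequentially, carrying P(carrier) forward.
After 'positive': P(carrier) = 0.7·0.3500 / (0.7·0.3500 + 0.1·0.6500) ≈ 0.7903
After 'negative': P(carrier) = 0.3·0.7903 / (0.3·0.7903 + 0.9·0.2097) ≈ 0.5568

0.557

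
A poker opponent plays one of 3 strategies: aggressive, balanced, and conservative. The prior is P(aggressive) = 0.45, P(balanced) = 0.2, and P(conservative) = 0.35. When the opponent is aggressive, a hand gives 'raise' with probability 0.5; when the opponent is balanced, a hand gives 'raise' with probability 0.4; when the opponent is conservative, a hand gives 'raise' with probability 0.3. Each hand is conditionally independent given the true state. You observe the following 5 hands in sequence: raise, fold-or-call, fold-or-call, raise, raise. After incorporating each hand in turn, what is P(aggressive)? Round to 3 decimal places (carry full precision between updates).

0.604

After 'raise': normaliser = 0.5·0.4500 + 0.4·0.2000 + 0.3·0.3500; P(aggressive) ≈ 0.5488, P(balanced) ≈ 0.1951, P(conservative) ≈ 0.2561
After 'fold-or-call': normaliser = 0.5·0.5488 + 0.6·0.1951 + 0.7·0.2561; P(aggressive) ≈ 0.4808, P(balanced) ≈ 0.2051, P(conservative) ≈ 0.3141
After 'fold-or-call': normaliser = 0.5·0.4808 + 0.6·0.2051 + 0.7·0.3141; P(aggressive) ≈ 0.4121, P(balanced) ≈ 0.2110, P(conservative) ≈ 0.3769
After 'raise': normaliser = 0.5·0.4121 + 0.4·0.2110 + 0.3·0.3769; P(aggressive) ≈ 0.5106, P(balanced) ≈ 0.2092, P(conservative) ≈ 0.2802
After 'raise': normaliser = 0.5·0.5106 + 0.4·0.2092 + 0.3·0.2802; P(aggressive) ≈ 0.6035, P(balanced) ≈ 0.1978, P(conservative) ≈ 0.1987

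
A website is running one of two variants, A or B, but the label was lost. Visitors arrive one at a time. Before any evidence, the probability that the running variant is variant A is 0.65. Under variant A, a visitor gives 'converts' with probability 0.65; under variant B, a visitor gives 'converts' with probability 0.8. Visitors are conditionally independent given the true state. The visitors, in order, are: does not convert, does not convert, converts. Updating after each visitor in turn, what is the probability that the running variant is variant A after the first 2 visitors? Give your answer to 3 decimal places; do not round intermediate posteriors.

After 'does not convert': P(A) = 0.35·0.6500 / (0.35·0.6500 + 0.2·0.3500) ≈ 0.7647
After 'does not convert': P(A) = 0.35·0.7647 / (0.35·0.7647 + 0.2·0.2353) ≈ 0.8505

0.850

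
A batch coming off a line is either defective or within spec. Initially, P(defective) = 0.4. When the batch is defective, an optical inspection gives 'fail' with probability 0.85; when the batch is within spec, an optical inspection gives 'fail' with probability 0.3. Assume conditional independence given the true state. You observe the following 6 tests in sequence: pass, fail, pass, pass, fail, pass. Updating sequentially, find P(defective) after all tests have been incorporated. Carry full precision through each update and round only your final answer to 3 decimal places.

0.011

After 'pass': P(defective) = 0.15·0.4000 / (0.15·0.4000 + 0.7·0.6000) ≈ 0.1250
After 'fail': P(defective) = 0.85·0.1250 / (0.85·0.1250 + 0.3·0.8750) ≈ 0.2881
After 'pass': P(defective) = 0.15·0.2881 / (0.15·0.2881 + 0.7·0.7119) ≈ 0.0798
After 'pass': P(defective) = 0.15·0.0798 / (0.15·0.0798 + 0.7·0.9202) ≈ 0.0182
After 'fail': P(defective) = 0.85·0.0182 / (0.85·0.0182 + 0.3·0.9818) ≈ 0.0500
After 'pass': P(defective) = 0.15·0.0500 / (0.15·0.0500 + 0.7·0.9500) ≈ 0.0112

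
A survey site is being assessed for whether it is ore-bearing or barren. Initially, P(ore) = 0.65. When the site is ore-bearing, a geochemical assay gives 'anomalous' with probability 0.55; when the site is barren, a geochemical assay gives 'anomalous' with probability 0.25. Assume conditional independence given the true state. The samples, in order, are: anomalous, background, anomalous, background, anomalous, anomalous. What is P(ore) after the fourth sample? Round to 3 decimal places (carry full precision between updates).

After 'anomalous': P(ore) = 0.55·0.6500 / (0.55·0.6500 + 0.25·0.3500) ≈ 0.8034
After 'background': P(ore) = 0.45·0.8034 / (0.45·0.8034 + 0.75·0.1966) ≈ 0.7103
After 'anomalous': P(ore) = 0.55·0.7103 / (0.55·0.7103 + 0.25·0.2897) ≈ 0.8436
After 'background': P(ore) = 0.45·0.8436 / (0.45·0.8436 + 0.75·0.1564) ≈ 0.7639

0.764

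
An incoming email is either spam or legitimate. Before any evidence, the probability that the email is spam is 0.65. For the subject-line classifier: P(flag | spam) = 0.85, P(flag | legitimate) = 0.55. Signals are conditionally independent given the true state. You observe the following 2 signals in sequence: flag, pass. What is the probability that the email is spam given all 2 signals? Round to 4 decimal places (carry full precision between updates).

0.4889

After 'flag': P(spam) = 0.85·0.6500 / (0.85·0.6500 + 0.55·0.3500) ≈ 0.7416
After 'pass': P(spam) = 0.15·0.7416 / (0.15·0.7416 + 0.45·0.2584) ≈ 0.4889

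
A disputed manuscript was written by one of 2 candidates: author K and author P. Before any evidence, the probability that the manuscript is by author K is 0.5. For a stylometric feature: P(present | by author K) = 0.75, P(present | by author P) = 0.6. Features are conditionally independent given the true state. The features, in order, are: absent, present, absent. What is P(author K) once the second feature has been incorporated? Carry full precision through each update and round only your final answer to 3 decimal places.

0.439

Each posterior becomes the prior for the next update.
After 'absent': P(author K) = 0.25·0.5000 / (0.25·0.5000 + 0.4·0.5000) ≈ 0.3846
After 'present': P(author K) = 0.75·0.3846 / (0.75·0.3846 + 0.6·0.6154) ≈ 0.4386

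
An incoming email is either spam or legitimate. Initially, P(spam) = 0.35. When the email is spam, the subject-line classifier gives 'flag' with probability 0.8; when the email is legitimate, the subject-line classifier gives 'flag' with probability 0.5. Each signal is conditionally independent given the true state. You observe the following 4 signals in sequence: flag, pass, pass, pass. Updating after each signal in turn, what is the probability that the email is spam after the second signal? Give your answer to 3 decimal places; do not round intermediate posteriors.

Apply Bayes' rule sequentially, carrying P(spam) forward.
After 'flag': P(spam) = 0.8·0.3500 / (0.8·0.3500 + 0.5·0.6500) ≈ 0.4628
After 'pass': P(spam) = 0.2·0.4628 / (0.2·0.4628 + 0.5·0.5372) ≈ 0.2563

0.256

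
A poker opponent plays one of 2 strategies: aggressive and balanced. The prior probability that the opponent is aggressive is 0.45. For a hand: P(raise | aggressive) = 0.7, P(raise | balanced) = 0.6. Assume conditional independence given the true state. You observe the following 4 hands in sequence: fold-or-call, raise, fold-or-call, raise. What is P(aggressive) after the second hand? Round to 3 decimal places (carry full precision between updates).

0.417

After 'fold-or-call': P(aggressive) = 0.3·0.4500 / (0.3·0.4500 + 0.4·0.5500) ≈ 0.3803
After 'raise': P(aggressive) = 0.7·0.3803 / (0.7·0.3803 + 0.6·0.6197) ≈ 0.4172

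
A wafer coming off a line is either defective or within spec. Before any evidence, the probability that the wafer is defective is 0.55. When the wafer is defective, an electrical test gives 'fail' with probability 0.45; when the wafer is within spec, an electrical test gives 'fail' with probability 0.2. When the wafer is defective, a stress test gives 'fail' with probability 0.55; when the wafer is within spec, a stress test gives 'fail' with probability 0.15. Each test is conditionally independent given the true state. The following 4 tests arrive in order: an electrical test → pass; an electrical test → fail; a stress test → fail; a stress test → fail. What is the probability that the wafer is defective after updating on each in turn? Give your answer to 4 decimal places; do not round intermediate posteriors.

Each posterior becomes the prior for the next update.
After an electrical test='pass': P(defective) = 0.55·0.5500 / (0.55·0.5500 + 0.8·0.4500) ≈ 0.4566
After an electrical test='fail': P(defective) = 0.45·0.4566 / (0.45·0.4566 + 0.2·0.5434) ≈ 0.6541
After a stress test='fail': P(defective) = 0.55·0.6541 / (0.55·0.6541 + 0.15·0.3459) ≈ 0.8739
After a stress test='fail': P(defective) = 0.55·0.8739 / (0.55·0.8739 + 0.15·0.1261) ≈ 0.9621

0.9621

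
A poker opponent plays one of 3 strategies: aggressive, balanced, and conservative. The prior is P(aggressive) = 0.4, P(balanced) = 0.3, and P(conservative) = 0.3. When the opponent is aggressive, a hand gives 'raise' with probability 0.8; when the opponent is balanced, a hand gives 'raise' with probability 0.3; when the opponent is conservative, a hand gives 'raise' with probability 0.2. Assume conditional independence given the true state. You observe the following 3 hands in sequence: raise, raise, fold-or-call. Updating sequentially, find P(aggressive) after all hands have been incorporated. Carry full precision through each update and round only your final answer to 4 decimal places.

After 'raise': normaliser = 0.8·0.4000 + 0.3·0.3000 + 0.2·0.3000; P(aggressive) ≈ 0.6809, P(balanced) ≈ 0.1915, P(conservative) ≈ 0.1277
After 'raise': normaliser = 0.8·0.6809 + 0.3·0.1915 + 0.2·0.1277; P(aggressive) ≈ 0.8678, P(balanced) ≈ 0.0915, P(conservative) ≈ 0.0407
After 'fold-or-call': normaliser = 0.2·0.8678 + 0.7·0.0915 + 0.8·0.0407; P(aggressive) ≈ 0.6424, P(balanced) ≈ 0.2371, P(conservative) ≈ 0.1205

0.6424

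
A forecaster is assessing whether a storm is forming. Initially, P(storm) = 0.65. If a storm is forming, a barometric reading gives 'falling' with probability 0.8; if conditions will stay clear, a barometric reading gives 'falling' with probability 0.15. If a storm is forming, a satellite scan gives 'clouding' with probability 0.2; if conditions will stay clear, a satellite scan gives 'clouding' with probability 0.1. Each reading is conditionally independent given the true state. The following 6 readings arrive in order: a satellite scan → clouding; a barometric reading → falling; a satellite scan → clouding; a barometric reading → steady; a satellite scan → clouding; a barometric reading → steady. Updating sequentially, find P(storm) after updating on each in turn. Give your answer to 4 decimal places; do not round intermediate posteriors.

0.8144

After a satellite scan='clouding': P(storm) = 0.2·0.6500 / (0.2·0.6500 + 0.1·0.3500) ≈ 0.7879
After a barometric reading='falling': P(storm) = 0.8·0.7879 / (0.8·0.7879 + 0.15·0.2121) ≈ 0.9519
After a satellite scan='clouding': P(storm) = 0.2·0.9519 / (0.2·0.9519 + 0.1·0.0481) ≈ 0.9754
After a barometric reading='steady': P(storm) = 0.2·0.9754 / (0.2·0.9754 + 0.85·0.0246) ≈ 0.9031
After a satellite scan='clouding': P(storm) = 0.2·0.9031 / (0.2·0.9031 + 0.1·0.0969) ≈ 0.9491
After a barometric reading='steady': P(storm) = 0.2·0.9491 / (0.2·0.9491 + 0.85·0.0509) ≈ 0.8144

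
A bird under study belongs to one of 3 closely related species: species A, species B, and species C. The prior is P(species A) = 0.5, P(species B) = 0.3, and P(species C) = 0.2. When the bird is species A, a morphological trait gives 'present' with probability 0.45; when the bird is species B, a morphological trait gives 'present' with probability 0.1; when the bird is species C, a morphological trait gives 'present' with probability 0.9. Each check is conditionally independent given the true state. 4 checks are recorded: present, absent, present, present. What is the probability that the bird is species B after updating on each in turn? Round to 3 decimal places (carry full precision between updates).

0.007

Each posterior becomes the prior for the next update.
After 'present': normaliser = 0.45·0.5000 + 0.1·0.3000 + 0.9·0.2000; P(species A) ≈ 0.5172, P(species B) ≈ 0.0690, P(species C) ≈ 0.4138
After 'absent': normaliser = 0.55·0.5172 + 0.9·0.0690 + 0.1·0.4138; P(species A) ≈ 0.7333, P(species B) ≈ 0.1600, P(species C) ≈ 0.1067
After 'present': normaliser = 0.45·0.7333 + 0.1·0.1600 + 0.9·0.1067; P(species A) ≈ 0.7466, P(species B) ≈ 0.0362, P(species C) ≈ 0.2172
After 'present': normaliser = 0.45·0.7466 + 0.1·0.0362 + 0.9·0.2172; P(species A) ≈ 0.6279, P(species B) ≈ 0.0068, P(species C) ≈ 0.3653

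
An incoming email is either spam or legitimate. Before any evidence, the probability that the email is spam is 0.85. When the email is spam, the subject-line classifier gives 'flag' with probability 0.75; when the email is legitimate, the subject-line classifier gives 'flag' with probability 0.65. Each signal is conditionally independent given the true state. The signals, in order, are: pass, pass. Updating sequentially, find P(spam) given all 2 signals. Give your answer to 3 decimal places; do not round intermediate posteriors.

Apply Bayes' rule sequentially, carrying P(spam) forward.
After 'pass': P(spam) = 0.25·0.8500 / (0.25·0.8500 + 0.35·0.1500) ≈ 0.8019
After 'pass': P(spam) = 0.25·0.8019 / (0.25·0.8019 + 0.35·0.1981) ≈ 0.7430

0.743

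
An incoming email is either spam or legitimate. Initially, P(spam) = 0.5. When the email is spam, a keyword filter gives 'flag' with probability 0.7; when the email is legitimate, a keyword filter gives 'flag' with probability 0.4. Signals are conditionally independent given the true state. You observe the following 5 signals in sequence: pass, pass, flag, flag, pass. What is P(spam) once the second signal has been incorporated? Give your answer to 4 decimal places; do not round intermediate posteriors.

After 'pass': P(spam) = 0.3·0.5000 / (0.3·0.5000 + 0.6·0.5000) ≈ 0.3333
After 'pass': P(spam) = 0.3·0.3333 / (0.3·0.3333 + 0.6·0.6667) ≈ 0.2000

0.2000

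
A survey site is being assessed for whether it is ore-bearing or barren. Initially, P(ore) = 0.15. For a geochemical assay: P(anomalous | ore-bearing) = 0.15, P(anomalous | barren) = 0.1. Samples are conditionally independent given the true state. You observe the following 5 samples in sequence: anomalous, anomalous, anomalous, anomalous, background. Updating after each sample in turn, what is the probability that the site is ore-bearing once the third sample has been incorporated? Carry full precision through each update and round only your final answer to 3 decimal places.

After 'anomalous': P(ore) = 0.15·0.1500 / (0.15·0.1500 + 0.1·0.8500) ≈ 0.2093
After 'anomalous': P(ore) = 0.15·0.2093 / (0.15·0.2093 + 0.1·0.7907) ≈ 0.2842
After 'anomalous': P(ore) = 0.15·0.2842 / (0.15·0.2842 + 0.1·0.7158) ≈ 0.3733

0.373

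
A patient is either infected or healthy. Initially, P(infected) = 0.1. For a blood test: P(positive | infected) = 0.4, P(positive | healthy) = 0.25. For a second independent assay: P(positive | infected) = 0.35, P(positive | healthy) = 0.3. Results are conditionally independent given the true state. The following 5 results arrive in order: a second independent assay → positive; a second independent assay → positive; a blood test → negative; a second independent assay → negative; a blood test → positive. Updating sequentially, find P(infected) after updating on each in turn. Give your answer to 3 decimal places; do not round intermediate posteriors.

After a second independent assay='positive': P(infected) = 0.35·0.1000 / (0.35·0.1000 + 0.3·0.9000) ≈ 0.1148
After a second independent assay='positive': P(infected) = 0.35·0.1148 / (0.35·0.1148 + 0.3·0.8852) ≈ 0.1314
After a blood test='negative': P(infected) = 0.6·0.1314 / (0.6·0.1314 + 0.75·0.8686) ≈ 0.1079
After a second independent assay='negative': P(infected) = 0.65·0.1079 / (0.65·0.1079 + 0.7·0.8921) ≈ 0.1010
After a blood test='positive': P(infected) = 0.4·0.1010 / (0.4·0.1010 + 0.25·0.8990) ≈ 0.1524

0.152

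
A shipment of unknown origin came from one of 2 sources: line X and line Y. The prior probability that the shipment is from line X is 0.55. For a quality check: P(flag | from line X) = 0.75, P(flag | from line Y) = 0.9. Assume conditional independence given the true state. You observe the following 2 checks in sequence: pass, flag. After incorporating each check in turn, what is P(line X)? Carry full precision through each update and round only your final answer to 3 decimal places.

Each posterior becomes the prior for the next update.
After 'pass': P(line X) = 0.25·0.5500 / (0.25·0.5500 + 0.1·0.4500) ≈ 0.7534
After 'flag': P(line X) = 0.75·0.7534 / (0.75·0.7534 + 0.9·0.2466) ≈ 0.7180

0.718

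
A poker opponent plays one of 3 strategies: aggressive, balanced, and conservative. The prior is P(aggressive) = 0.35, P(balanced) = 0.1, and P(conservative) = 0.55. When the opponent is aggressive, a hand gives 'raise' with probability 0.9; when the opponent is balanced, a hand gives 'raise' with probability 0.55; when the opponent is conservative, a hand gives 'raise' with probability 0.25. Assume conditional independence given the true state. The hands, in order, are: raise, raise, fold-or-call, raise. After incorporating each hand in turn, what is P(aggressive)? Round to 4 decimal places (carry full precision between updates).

Apply Bayes' rule sequentially, carrying P(aggressive) forward.
After 'raise': normaliser = 0.9·0.3500 + 0.55·0.1000 + 0.25·0.5500; P(aggressive) ≈ 0.6207, P(balanced) ≈ 0.1084, P(conservative) ≈ 0.2709
After 'raise': normaliser = 0.9·0.6207 + 0.55·0.1084 + 0.25·0.2709; P(aggressive) ≈ 0.8144, P(balanced) ≈ 0.0869, P(conservative) ≈ 0.0987
After 'fold-or-call': normaliser = 0.1·0.8144 + 0.45·0.0869 + 0.75·0.0987; P(aggressive) ≈ 0.4185, P(balanced) ≈ 0.2009, P(conservative) ≈ 0.3806
After 'raise': normaliser = 0.9·0.4185 + 0.55·0.2009 + 0.25·0.3806; P(aggressive) ≈ 0.6468, P(balanced) ≈ 0.1898, P(conservative) ≈ 0.1634

0.6468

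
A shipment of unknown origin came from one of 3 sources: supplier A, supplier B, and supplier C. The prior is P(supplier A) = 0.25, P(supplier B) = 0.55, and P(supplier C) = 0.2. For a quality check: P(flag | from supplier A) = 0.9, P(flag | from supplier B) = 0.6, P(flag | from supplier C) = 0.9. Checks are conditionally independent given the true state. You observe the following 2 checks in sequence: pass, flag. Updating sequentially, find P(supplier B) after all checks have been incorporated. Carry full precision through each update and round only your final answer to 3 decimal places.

0.765

Each posterior becomes the prior for the next update.
After 'pass': normaliser = 0.1·0.2500 + 0.4·0.5500 + 0.1·0.2000; P(supplier A) ≈ 0.0943, P(supplier B) ≈ 0.8302, P(supplier C) ≈ 0.0755
After 'flag': normaliser = 0.9·0.0943 + 0.6·0.8302 + 0.9·0.0755; P(supplier A) ≈ 0.1304, P(supplier B) ≈ 0.7652, P(supplier C) ≈ 0.1043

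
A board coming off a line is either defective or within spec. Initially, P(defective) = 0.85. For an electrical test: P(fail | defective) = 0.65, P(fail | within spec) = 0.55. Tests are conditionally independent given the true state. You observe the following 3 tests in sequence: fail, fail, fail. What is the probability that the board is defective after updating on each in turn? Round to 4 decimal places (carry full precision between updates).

After 'fail': P(defective) = 0.65·0.8500 / (0.65·0.8500 + 0.55·0.1500) ≈ 0.8701
After 'fail': P(defective) = 0.65·0.8701 / (0.65·0.8701 + 0.55·0.1299) ≈ 0.8878
After 'fail': P(defective) = 0.65·0.8878 / (0.65·0.8878 + 0.55·0.1122) ≈ 0.9034

0.9034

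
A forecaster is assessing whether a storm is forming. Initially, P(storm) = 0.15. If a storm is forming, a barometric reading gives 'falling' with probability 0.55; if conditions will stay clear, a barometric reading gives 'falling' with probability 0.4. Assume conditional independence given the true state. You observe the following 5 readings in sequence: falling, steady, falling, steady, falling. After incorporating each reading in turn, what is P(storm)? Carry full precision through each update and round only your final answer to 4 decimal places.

Each posterior becomes the prior for the next update.
After 'falling': P(storm) = 0.55·0.1500 / (0.55·0.1500 + 0.4·0.8500) ≈ 0.1953
After 'steady': P(storm) = 0.45·0.1953 / (0.45·0.1953 + 0.6·0.8047) ≈ 0.1540
After 'falling': P(storm) = 0.55·0.1540 / (0.55·0.1540 + 0.4·0.8460) ≈ 0.2001
After 'steady': P(storm) = 0.45·0.2001 / (0.45·0.2001 + 0.6·0.7999) ≈ 0.1580
After 'falling': P(storm) = 0.55·0.1580 / (0.55·0.1580 + 0.4·0.8420) ≈ 0.2051

0.2051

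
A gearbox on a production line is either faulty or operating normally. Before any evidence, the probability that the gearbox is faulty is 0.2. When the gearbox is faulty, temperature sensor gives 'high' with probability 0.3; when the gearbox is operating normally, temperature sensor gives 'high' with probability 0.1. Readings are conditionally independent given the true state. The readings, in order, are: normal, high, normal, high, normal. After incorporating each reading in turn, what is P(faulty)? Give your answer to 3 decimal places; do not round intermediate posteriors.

0.514

Apply Bayes' rule sequentially, carrying P(faulty) forward.
After 'normal': P(faulty) = 0.7·0.2000 / (0.7·0.2000 + 0.9·0.8000) ≈ 0.1628
After 'high': P(faulty) = 0.3·0.1628 / (0.3·0.1628 + 0.1·0.8372) ≈ 0.3684
After 'normal': P(faulty) = 0.7·0.3684 / (0.7·0.3684 + 0.9·0.6316) ≈ 0.3121
After 'high': P(faulty) = 0.3·0.3121 / (0.3·0.3121 + 0.1·0.6879) ≈ 0.5765
After 'normal': P(faulty) = 0.7·0.5765 / (0.7·0.5765 + 0.9·0.4235) ≈ 0.5142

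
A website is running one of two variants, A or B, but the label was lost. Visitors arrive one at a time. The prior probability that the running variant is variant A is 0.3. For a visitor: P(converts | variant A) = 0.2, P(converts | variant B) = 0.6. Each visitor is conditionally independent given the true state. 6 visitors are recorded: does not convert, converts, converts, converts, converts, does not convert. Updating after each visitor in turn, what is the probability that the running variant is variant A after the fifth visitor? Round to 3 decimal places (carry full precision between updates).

Each posterior becomes the prior for the next update.
After 'does not convert': P(A) = 0.8·0.3000 / (0.8·0.3000 + 0.4·0.7000) ≈ 0.4615
After 'converts': P(A) = 0.2·0.4615 / (0.2·0.4615 + 0.6·0.5385) ≈ 0.2222
After 'converts': P(A) = 0.2·0.2222 / (0.2·0.2222 + 0.6·0.7778) ≈ 0.0870
After 'converts': P(A) = 0.2·0.0870 / (0.2·0.0870 + 0.6·0.9130) ≈ 0.0308
After 'converts': P(A) = 0.2·0.0308 / (0.2·0.0308 + 0.6·0.9692) ≈ 0.0105

0.010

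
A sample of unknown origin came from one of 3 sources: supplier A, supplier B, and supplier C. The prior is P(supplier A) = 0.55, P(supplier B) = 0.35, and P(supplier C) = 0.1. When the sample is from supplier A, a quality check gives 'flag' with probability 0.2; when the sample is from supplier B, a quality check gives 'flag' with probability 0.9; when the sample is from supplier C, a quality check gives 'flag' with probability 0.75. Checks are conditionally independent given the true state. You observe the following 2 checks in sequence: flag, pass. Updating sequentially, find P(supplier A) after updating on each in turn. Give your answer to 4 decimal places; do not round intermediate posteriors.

After 'flag': normaliser = 0.2·0.5500 + 0.9·0.3500 + 0.75·0.1000; P(supplier A) ≈ 0.2200, P(supplier B) ≈ 0.6300, P(supplier C) ≈ 0.1500
After 'pass': normaliser = 0.8·0.2200 + 0.1·0.6300 + 0.25·0.1500; P(supplier A) ≈ 0.6365, P(supplier B) ≈ 0.2278, P(supplier C) ≈ 0.1356

0.6365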